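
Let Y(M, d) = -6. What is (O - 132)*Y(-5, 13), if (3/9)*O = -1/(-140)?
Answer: 55431/70 ≈ 791.87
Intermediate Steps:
O = 3/140 (O = 3*(-1/(-140)) = 3*(-1*(-1/140)) = 3*(1/140) = 3/140 ≈ 0.021429)
(O - 132)*Y(-5, 13) = (3/140 - 132)*(-6) = -18477/140*(-6) = 55431/70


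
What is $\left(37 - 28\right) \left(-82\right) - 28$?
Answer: $-766$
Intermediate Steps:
$\left(37 - 28\right) \left(-82\right) - 28 = 9 \left(-82\right) - 28 = -738 - 28 = -766$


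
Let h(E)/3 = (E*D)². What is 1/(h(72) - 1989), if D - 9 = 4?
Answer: 1/2626299 ≈ 3.8076e-7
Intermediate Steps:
D = 13 (D = 9 + 4 = 13)
h(E) = 507*E² (h(E) = 3*(E*13)² = 3*(13*E)² = 3*(169*E²) = 507*E²)
1/(h(72) - 1989) = 1/(507*72² - 1989) = 1/(507*5184 - 1989) = 1/(2628288 - 1989) = 1/2626299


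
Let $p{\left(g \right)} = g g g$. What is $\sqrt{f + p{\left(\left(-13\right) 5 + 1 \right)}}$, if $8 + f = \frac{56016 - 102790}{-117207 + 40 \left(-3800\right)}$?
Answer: $\frac{i \sqrt{18998774332694830}}{269207} \approx 512.01 i$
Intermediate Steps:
$p{\left(g \right)} = g^{3}$ ($p{\left(g \right)} = g^{2} g = g^{3}$)
$f = - \frac{2106882}{269207}$ ($f = -8 + \frac{56016 - 102790}{-117207 + 40 \left(-3800\right)} = -8 - \frac{46774}{-117207 - 152000} = -8 - \frac{46774}{-269207} = -8 - - \frac{46774}{269207} = -8 + \frac{46774}{269207} = - \frac{2106882}{269207} \approx -7.8263$)
$\sqrt{f + p{\left(\left(-13\right) 5 + 1 \right)}} = \sqrt{- \frac{2106882}{269207} + \left(\left(-13\right) 5 + 1\right)^{3}} = \sqrt{- \frac{2106882}{269207} + \left(-65 + 1\right)^{3}} = \sqrt{- \frac{2106882}{269207} + \left(-64\right)^{3}} = \sqrt{- \frac{2106882}{269207} - 262144} = \sqrt{- \frac{70573106690}{269207}} = \frac{i \sqrt{18998774332694830}}{269207}$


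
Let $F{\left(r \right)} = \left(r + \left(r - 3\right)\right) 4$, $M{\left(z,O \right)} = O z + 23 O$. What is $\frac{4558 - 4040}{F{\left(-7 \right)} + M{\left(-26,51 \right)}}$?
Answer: $- \frac{518}{221} \approx -2.3439$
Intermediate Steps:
$M{\left(z,O \right)} = 23 O + O z$
$F{\left(r \right)} = -12 + 8 r$ ($F{\left(r \right)} = \left(r + \left(-3 + r\right)\right) 4 = \left(-3 + 2 r\right) 4 = -12 + 8 r$)
$\frac{4558 - 4040}{F{\left(-7 \right)} + M{\left(-26,51 \right)}} = \frac{4558 - 4040}{\left(-12 + 8 \left(-7\right)\right) + 51 \left(23 - 26\right)} = \frac{518}{\left(-12 - 56\right) + 51 \left(-3\right)} = \frac{518}{-68 - 153} = \frac{518}{-221} = 518 \left(- \frac{1}{221}\right) = - \frac{518}{221}$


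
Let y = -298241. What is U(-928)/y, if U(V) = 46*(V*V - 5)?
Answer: -1722358/12967 ≈ -132.83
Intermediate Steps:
U(V) = -230 + 46*V² (U(V) = 46*(V² - 5) = 46*(-5 + V²) = -230 + 46*V²)
U(-928)/y = (-230 + 46*(-928)²)/(-298241) = (-230 + 46*861184)*(-1/298241) = (-230 + 39614464)*(-1/298241) = 39614234*(-1/298241) = -1722358/12967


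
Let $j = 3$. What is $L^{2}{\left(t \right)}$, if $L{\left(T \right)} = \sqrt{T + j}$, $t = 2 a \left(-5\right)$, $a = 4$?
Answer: $-37$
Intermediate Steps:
$t = -40$ ($t = 2 \cdot 4 \left(-5\right) = 8 \left(-5\right) = -40$)
$L{\left(T \right)} = \sqrt{3 + T}$ ($L{\left(T \right)} = \sqrt{T + 3} = \sqrt{3 + T}$)
$L^{2}{\left(t \right)} = \left(\sqrt{3 - 40}\right)^{2} = \left(\sqrt{-37}\right)^{2} = \left(i \sqrt{37}\right)^{2} = -37$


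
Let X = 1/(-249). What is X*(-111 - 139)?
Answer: 250/249 ≈ 1.0040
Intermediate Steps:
X = -1/249 ≈ -0.0040161
X*(-111 - 139) = -(-111 - 139)/249 = -1/249*(-250) = 250/249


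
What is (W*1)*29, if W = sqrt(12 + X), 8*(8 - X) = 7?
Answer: 87*sqrt(34)/4 ≈ 126.82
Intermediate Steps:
X = 57/8 (X = 8 - 1/8*7 = 8 - 7/8 = 57/8 ≈ 7.1250)
W = 3*sqrt(34)/4 (W = sqrt(12 + 57/8) = sqrt(153/8) = 3*sqrt(34)/4 ≈ 4.3732)
(W*1)*29 = ((3*sqrt(34)/4)*1)*29 = (3*sqrt(34)/4)*29 = 87*sqrt(34)/4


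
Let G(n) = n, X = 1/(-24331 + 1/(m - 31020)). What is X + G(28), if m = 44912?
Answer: 9464161136/338006251 ≈ 28.000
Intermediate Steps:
X = -13892/338006251 (X = 1/(-24331 + 1/(44912 - 31020)) = 1/(-24331 + 1/13892) = 1/(-338006251/13892) = -13892/338006251 ≈ -4.1100e-5)
X + G(28) = -13892/338006251 + 28 = 9464161136/338006251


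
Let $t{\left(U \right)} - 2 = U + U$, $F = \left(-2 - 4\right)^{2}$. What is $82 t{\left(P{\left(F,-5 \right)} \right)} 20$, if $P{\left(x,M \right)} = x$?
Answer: $121360$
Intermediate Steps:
$F = 36$ ($F = \left(-6\right)^{2} = 36$)
$t{\left(U \right)} = 2 + 2 U$ ($t{\left(U \right)} = 2 + \left(U + U\right) = 2 + 2 U$)
$82 t{\left(P{\left(F,-5 \right)} \right)} 20 = 82 \left(2 + 2 \cdot 36\right) 20 = 82 \left(2 + 72\right) 20 = 82 \cdot 74 \cdot 20 = 6068 \cdot 20 = 121360$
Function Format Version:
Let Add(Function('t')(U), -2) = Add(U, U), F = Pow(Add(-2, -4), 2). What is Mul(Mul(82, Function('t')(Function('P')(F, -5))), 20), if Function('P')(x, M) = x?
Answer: 121360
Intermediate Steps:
F = 36 (F = Pow(-6, 2) = 36)
Function('t')(U) = Add(2, Mul(2, U)) (Function('t')(U) = Add(2, Add(U, U)) = Add(2, Mul(2, U)))
Mul(Mul(82, Function('t')(Function('P')(F, -5))), 20) = Mul(Mul(82, Add(2, Mul(2, 36))), 20) = Mul(Mul(82, Add(2, 72)), 20) = Mul(Mul(82, 74), 20) = Mul(6068, 20) = 121360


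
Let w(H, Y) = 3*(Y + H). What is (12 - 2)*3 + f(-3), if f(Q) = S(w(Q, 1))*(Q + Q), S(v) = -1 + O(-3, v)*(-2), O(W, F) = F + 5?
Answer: 24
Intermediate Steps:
O(W, F) = 5 + F
w(H, Y) = 3*H + 3*Y (w(H, Y) = 3*(H + Y) = 3*H + 3*Y)
S(v) = -11 - 2*v (S(v) = -1 + (5 + v)*(-2) = -1 + (-10 - 2*v) = -11 - 2*v)
f(Q) = 2*Q*(-17 - 6*Q) (f(Q) = (-11 - 2*(3*Q + 3*1))*(Q + Q) = (-11 - 2*(3*Q + 3))*(2*Q) = (-11 - 2*(3 + 3*Q))*(2*Q) = (-11 + (-6 - 6*Q))*(2*Q) = (-17 - 6*Q)*(2*Q) = 2*Q*(-17 - 6*Q))
(12 - 2)*3 + f(-3) = (12 - 2)*3 - 2*(-3)*(17 + 6*(-3)) = 10*3 - 2*(-3)*(17 - 18) = 30 - 2*(-3)*(-1) = 30 - 6 = 24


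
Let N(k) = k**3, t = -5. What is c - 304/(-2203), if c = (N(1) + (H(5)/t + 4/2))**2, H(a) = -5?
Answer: 35552/2203 ≈ 16.138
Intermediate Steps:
c = 16 (c = (1**3 + (-5/(-5) + 4/2))**2 = (1 + (-5*(-1/5) + 4*(1/2)))**2 = (1 + (1 + 2))**2 = (1 + 3)**2 = 4**2 = 16)
c - 304/(-2203) = 16 - 304/(-2203) = 16 - 304*(-1)/2203 = 16 - 1*(-304/2203) = 16 + 304/2203 = 35552/2203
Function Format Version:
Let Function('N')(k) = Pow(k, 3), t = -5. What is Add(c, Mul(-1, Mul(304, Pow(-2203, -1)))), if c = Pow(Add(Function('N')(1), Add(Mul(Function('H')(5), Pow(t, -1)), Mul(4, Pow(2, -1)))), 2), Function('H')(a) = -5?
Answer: Rational(35552, 2203) ≈ 16.138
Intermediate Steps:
c = 16 (c = Pow(Add(Pow(1, 3), Add(Mul(-5, Pow(-5, -1)), Mul(4, Pow(2, -1)))), 2) = Pow(Add(1, Add(Mul(-5, Rational(-1, 5)), Mul(4, Rational(1, 2)))), 2) = Pow(Add(1, Add(1, 2)), 2) = Pow(Add(1, 3), 2) = Pow(4, 2) = 16)
Add(c, Mul(-1, Mul(304, Pow(-2203, -1)))) = Add(16, Mul(-1, Mul(304, Pow(-2203, -1)))) = Add(16, Mul(-1, Mul(304, Rational(-1, 2203)))) = Add(16, Mul(-1, Rational(-304, 2203))) = Add(16, Rational(304, 2203)) = Rational(35552, 2203)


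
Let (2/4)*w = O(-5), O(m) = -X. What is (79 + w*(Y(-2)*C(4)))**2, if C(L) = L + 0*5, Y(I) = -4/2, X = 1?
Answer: 9025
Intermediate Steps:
Y(I) = -2 (Y(I) = -4*1/2 = -2)
C(L) = L (C(L) = L + 0 = L)
O(m) = -1 (O(m) = -1*1 = -1)
w = -2 (w = 2*(-1) = -2)
(79 + w*(Y(-2)*C(4)))**2 = (79 - (-4)*4)**2 = (79 - 2*(-8))**2 = (79 + 16)**2 = 95**2 = 9025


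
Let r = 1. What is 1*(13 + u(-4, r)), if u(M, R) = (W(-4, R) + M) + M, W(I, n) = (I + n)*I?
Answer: 17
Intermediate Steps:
W(I, n) = I*(I + n)
u(M, R) = 16 - 4*R + 2*M (u(M, R) = (-4*(-4 + R) + M) + M = ((16 - 4*R) + M) + M = (16 + M - 4*R) + M = 16 - 4*R + 2*M)
1*(13 + u(-4, r)) = 1*(13 + (16 - 4*1 + 2*(-4))) = 1*(13 + (16 - 4 - 8)) = 1*(13 + 4) = 1*17 = 17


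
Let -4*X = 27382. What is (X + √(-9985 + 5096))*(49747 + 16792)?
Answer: -910985449/2 + 66539*I*√4889 ≈ -4.5549e+8 + 4.6525e+6*I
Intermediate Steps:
X = -13691/2 (X = -¼*27382 = -13691/2 ≈ -6845.5)
(X + √(-9985 + 5096))*(49747 + 16792) = (-13691/2 + √(-9985 + 5096))*(49747 + 16792) = (-13691/2 + √(-4889))*66539 = (-13691/2 + I*√4889)*66539 = -910985449/2 + 66539*I*√4889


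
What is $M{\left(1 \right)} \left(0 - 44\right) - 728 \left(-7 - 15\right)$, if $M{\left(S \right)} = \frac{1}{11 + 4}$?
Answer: $\frac{240196}{15} \approx 16013.0$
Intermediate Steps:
$M{\left(S \right)} = \frac{1}{15}$
$M{\left(1 \right)} \left(0 - 44\right) - 728 \left(-7 - 15\right) = \frac{0 - 44}{15} - 728 \left(-7 - 15\right) = \frac{1}{15} \left(-44\right) - 728 \left(-7 - 15\right) = - \frac{44}{15} - -16016 = - \frac{44}{15} + 16016 = \frac{240196}{15}$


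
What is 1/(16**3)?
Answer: 1/4096 ≈ 0.00024414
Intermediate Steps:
1/(16**3) = 1/4096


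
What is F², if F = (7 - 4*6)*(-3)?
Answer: 2601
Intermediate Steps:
F = 51 (F = (7 - 24)*(-3) = -17*(-3) = 51)
F² = 51² = 2601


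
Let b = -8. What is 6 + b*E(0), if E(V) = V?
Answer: 6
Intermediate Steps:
6 + b*E(0) = 6 - 8*0 = 6 + 0 = 6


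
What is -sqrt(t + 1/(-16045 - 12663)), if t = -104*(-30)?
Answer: -sqrt(642836418743)/14354 ≈ -55.857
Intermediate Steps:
t = 3120
-sqrt(t + 1/(-16045 - 12663)) = -sqrt(3120 + 1/(-16045 - 12663)) = -sqrt(3120 + 1/(-28708)) = -sqrt(3120 - 1/28708) = -sqrt(89568959/28708) = -sqrt(642836418743)/14354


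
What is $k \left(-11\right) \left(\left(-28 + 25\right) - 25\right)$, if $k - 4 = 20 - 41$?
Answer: $-5236$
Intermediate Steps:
$k = -17$ ($k = 4 + \left(20 - 41\right) = 4 - 21 = -17$)
$k \left(-11\right) \left(\left(-28 + 25\right) - 25\right) = \left(-17\right) \left(-11\right) \left(\left(-28 + 25\right) - 25\right) = 187 \left(-3 - 25\right) = 187 \left(-28\right) = -5236$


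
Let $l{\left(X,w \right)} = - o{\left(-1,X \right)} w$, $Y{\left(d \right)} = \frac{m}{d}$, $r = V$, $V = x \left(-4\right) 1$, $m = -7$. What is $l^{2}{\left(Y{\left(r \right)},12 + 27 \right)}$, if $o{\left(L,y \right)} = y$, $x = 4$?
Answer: $\frac{74529}{256} \approx 291.13$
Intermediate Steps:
$V = -16$ ($V = 4 \left(-4\right) 1 = \left(-16\right) 1 = -16$)
$r = -16$
$Y{\left(d \right)} = - \frac{7}{d}$
$l{\left(X,w \right)} = - X w$
$l^{2}{\left(Y{\left(r \right)},12 + 27 \right)} = \left(- - \frac{7}{-16} \left(12 + 27\right)\right)^{2} = \left(\left(-1\right) \left(\left(-7\right) \left(- \frac{1}{16}\right)\right) 39\right)^{2} = \left(\left(-1\right) \frac{7}{16} \cdot 39\right)^{2} = \left(- \frac{273}{16}\right)^{2} = \frac{74529}{256}$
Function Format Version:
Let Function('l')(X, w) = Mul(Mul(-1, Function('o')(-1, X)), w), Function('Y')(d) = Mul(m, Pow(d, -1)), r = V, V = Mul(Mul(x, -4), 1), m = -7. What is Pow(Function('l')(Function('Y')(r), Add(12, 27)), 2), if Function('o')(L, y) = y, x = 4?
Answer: Rational(74529, 256) ≈ 291.13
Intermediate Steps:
V = -16 (V = Mul(Mul(4, -4), 1) = Mul(-16, 1) = -16)
r = -16
Function('Y')(d) = Mul(-7, Pow(d, -1))
Function('l')(X, w) = Mul(-1, X, w) (Function('l')(X, w) = Mul(Mul(-1, X), w) = Mul(-1, X, w))
Pow(Function('l')(Function('Y')(r), Add(12, 27)), 2) = Pow(Mul(-1, Mul(-7, Pow(-16, -1)), Add(12, 27)), 2) = Pow(Mul(-1, Mul(-7, Rational(-1, 16)), 39), 2) = Pow(Mul(-1, Rational(7, 16), 39), 2) = Pow(Rational(-273, 16), 2) = Rational(74529, 256)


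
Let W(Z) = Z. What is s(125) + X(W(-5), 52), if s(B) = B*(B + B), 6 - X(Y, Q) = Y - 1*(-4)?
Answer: 31257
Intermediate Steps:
X(Y, Q) = 2 - Y (X(Y, Q) = 6 - (Y - 1*(-4)) = 6 - (Y + 4) = 6 - (4 + Y) = 6 + (-4 - Y) = 2 - Y)
s(B) = 2*B² (s(B) = B*(2*B) = 2*B²)
s(125) + X(W(-5), 52) = 2*125² + (2 - 1*(-5)) = 2*15625 + (2 + 5) = 31250 + 7 = 31257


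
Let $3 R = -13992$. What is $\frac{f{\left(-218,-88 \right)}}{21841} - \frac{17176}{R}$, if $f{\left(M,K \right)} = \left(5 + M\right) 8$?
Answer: $\frac{45899195}{12733303} \approx 3.6047$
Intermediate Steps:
$R = -4664$ ($R = \frac{1}{3} \left(-13992\right) = -4664$)
$f{\left(M,K \right)} = 40 + 8 M$
$\frac{f{\left(-218,-88 \right)}}{21841} - \frac{17176}{R} = \frac{40 + 8 \left(-218\right)}{21841} - \frac{17176}{-4664} = \left(40 - 1744\right) \frac{1}{21841} - - \frac{2147}{583} = \left(-1704\right) \frac{1}{21841} + \frac{2147}{583} = - \frac{1704}{21841} + \frac{2147}{583} = \frac{45899195}{12733303}$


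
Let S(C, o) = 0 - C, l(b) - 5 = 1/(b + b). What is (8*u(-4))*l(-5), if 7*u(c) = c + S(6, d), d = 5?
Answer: -56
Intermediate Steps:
l(b) = 5 + 1/(2*b) (l(b) = 5 + 1/(b + b) = 5 + 1/(2*b))
S(C, o) = -C
u(c) = -6/7 + c/7 (u(c) = (c - 1*6)/7 = (c - 6)/7 = (-6 + c)/7 = -6/7 + c/7)
(8*u(-4))*l(-5) = (8*(-6/7 + (⅐)*(-4)))*(5 + (½)/(-5)) = (8*(-6/7 - 4/7))*(5 + (½)*(-⅕)) = (8*(-10/7))*(5 - ⅒) = -80/7*49/10 = -56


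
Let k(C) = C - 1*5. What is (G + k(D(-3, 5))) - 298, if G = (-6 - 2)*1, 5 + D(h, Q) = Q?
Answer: -311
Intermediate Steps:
D(h, Q) = -5 + Q
k(C) = -5 + C (k(C) = C - 5 = -5 + C)
G = -8 (G = -8*1 = -8)
(G + k(D(-3, 5))) - 298 = (-8 + (-5 + (-5 + 5))) - 298 = (-8 + (-5 + 0)) - 298 = (-8 - 5) - 298 = -13 - 298 = -311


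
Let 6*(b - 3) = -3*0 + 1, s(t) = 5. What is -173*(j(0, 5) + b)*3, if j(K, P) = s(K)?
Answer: -8477/2 ≈ -4238.5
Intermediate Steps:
j(K, P) = 5
b = 19/6 (b = 3 + (-3*0 + 1)/6 = 3 + (0 + 1)/6 = 3 + (1/6)*1 = 3 + 1/6 = 19/6 ≈ 3.1667)
-173*(j(0, 5) + b)*3 = -173*(5 + 19/6)*3 = -8477*3/6 = -173*49/2 = -8477/2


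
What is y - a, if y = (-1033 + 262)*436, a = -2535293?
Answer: 2199137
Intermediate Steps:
y = -336156 (y = -771*436 = -336156)
y - a = -336156 - 1*(-2535293) = -336156 + 2535293 = 2199137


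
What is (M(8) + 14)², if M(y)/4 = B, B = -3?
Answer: 4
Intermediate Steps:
M(y) = -12 (M(y) = 4*(-3) = -12)
(M(8) + 14)² = (-12 + 14)² = 2² = 4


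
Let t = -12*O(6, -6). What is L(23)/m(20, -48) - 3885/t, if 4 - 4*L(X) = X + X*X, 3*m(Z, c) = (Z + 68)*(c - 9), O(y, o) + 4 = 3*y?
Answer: 19401/836 ≈ 23.207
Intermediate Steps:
O(y, o) = -4 + 3*y
m(Z, c) = (-9 + c)*(68 + Z)/3 (m(Z, c) = ((Z + 68)*(c - 9))/3 = ((68 + Z)*(-9 + c))/3 = ((-9 + c)*(68 + Z))/3 = (-9 + c)*(68 + Z)/3)
t = -168 (t = -12*(-4 + 3*6) = -12*(-4 + 18) = -12*14 = -168)
L(X) = 1 - X/4 - X**2/4 (L(X) = 1 - (X + X*X)/4 = 1 - (X + X**2)/4 = 1 + (-X/4 - X**2/4) = 1 - X/4 - X**2/4)
L(23)/m(20, -48) - 3885/t = (1 - 1/4*23 - 1/4*23**2)/(-204 - 3*20 + (68/3)*(-48) + (1/3)*20*(-48)) - 3885/(-168) = (1 - 23/4 - 1/4*529)/(-204 - 60 - 1088 - 320) - 3885*(-1/168) = (1 - 23/4 - 529/4)/(-1672) + 185/8 = -137*(-1/1672) + 185/8 = 137/1672 + 185/8 = 19401/836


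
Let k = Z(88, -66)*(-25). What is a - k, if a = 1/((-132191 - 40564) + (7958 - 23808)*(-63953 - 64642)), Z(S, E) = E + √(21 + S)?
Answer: -3362795691749/2038057995 + 25*√109 ≈ -1389.0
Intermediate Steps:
k = 1650 - 25*√109 (k = (-66 + √(21 + 88))*(-25) = (-66 + √109)*(-25) = 1650 - 25*√109 ≈ 1389.0)
a = 1/2038057995 (a = 1/(-172755 - 15850*(-128595)) = 1/(-172755 + 2038230750) = 1/2038057995 ≈ 4.9066e-10)
a - k = 1/2038057995 - (1650 - 25*√109) = 1/2038057995 + (-1650 + 25*√109) = -3362795691749/2038057995 + 25*√109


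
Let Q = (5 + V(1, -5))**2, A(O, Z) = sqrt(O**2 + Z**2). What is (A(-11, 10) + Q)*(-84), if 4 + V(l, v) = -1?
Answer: -84*sqrt(221) ≈ -1248.8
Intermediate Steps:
V(l, v) = -5 (V(l, v) = -4 - 1 = -5)
Q = 0 (Q = (5 - 5)**2 = 0**2 = 0)
(A(-11, 10) + Q)*(-84) = (sqrt((-11)**2 + 10**2) + 0)*(-84) = (sqrt(121 + 100) + 0)*(-84) = (sqrt(221) + 0)*(-84) = sqrt(221)*(-84) = -84*sqrt(221)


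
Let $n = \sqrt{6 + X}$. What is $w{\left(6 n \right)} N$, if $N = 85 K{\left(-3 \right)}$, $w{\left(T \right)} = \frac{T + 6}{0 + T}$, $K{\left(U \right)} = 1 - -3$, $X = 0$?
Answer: $340 + \frac{170 \sqrt{6}}{3} \approx 478.8$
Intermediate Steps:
$n = \sqrt{6}$ ($n = \sqrt{6 + 0} = \sqrt{6} \approx 2.4495$)
$K{\left(U \right)} = 4$ ($K{\left(U \right)} = 1 + 3 = 4$)
$w{\left(T \right)} = \frac{6 + T}{T}$
$N = 340$ ($N = 85 \cdot 4 = 340$)
$w{\left(6 n \right)} N = \frac{6 + 6 \sqrt{6}}{6 \sqrt{6}} \cdot 340 = \frac{\sqrt{6}}{36} \left(6 + 6 \sqrt{6}\right) 340 = \frac{\sqrt{6} \left(6 + 6 \sqrt{6}\right)}{36} \cdot 340 = \frac{85 \sqrt{6} \left(6 + 6 \sqrt{6}\right)}{9}$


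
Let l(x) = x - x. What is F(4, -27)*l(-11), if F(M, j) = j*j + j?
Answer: 0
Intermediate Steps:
l(x) = 0
F(M, j) = j + j**2 (F(M, j) = j**2 + j = j + j**2)
F(4, -27)*l(-11) = -27*(1 - 27)*0 = -27*(-26)*0 = 702*0 = 0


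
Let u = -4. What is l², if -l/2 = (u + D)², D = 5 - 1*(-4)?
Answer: 2500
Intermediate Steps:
D = 9 (D = 5 + 4 = 9)
l = -50 (l = -2*(-4 + 9)² = -2*5² = -2*25 = -50)
l² = (-50)² = 2500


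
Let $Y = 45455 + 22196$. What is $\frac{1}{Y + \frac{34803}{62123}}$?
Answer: $\frac{62123}{4202717876} \approx 1.4782 \cdot 10^{-5}$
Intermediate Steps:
$Y = 67651$
$\frac{1}{Y + \frac{34803}{62123}} = \frac{1}{67651 + \frac{34803}{62123}} = \frac{1}{\frac{4202717876}{62123}} = \frac{62123}{4202717876}$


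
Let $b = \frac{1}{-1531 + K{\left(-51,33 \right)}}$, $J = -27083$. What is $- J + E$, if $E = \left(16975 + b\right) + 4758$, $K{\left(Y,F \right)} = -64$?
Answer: $\frac{77861519}{1595} \approx 48816.0$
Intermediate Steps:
$b = - \frac{1}{1595}$ ($b = \frac{1}{-1531 - 64} = \frac{1}{-1595} = - \frac{1}{1595} \approx -0.00062696$)
$E = \frac{34664134}{1595}$ ($E = \left(16975 - \frac{1}{1595}\right) + 4758 = \frac{27075124}{1595} + 4758 = \frac{34664134}{1595} \approx 21733.0$)
$- J + E = \left(-1\right) \left(-27083\right) + \frac{34664134}{1595} = 27083 + \frac{34664134}{1595} = \frac{77861519}{1595}$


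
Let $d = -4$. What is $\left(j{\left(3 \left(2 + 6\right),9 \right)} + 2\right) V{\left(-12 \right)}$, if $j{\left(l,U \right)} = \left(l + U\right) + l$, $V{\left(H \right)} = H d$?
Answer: $2832$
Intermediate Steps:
$V{\left(H \right)} = - 4 H$ ($V{\left(H \right)} = H \left(-4\right) = - 4 H$)
$j{\left(l,U \right)} = U + 2 l$ ($j{\left(l,U \right)} = \left(U + l\right) + l = U + 2 l$)
$\left(j{\left(3 \left(2 + 6\right),9 \right)} + 2\right) V{\left(-12 \right)} = \left(\left(9 + 2 \cdot 3 \left(2 + 6\right)\right) + 2\right) \left(\left(-4\right) \left(-12\right)\right) = \left(\left(9 + 2 \cdot 3 \cdot 8\right) + 2\right) 48 = \left(\left(9 + 2 \cdot 24\right) + 2\right) 48 = \left(\left(9 + 48\right) + 2\right) 48 = \left(57 + 2\right) 48 = 59 \cdot 48 = 2832$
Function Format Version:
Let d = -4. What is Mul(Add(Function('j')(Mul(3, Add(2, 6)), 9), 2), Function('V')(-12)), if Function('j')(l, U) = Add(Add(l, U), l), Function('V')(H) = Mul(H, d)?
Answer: 2832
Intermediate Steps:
Function('V')(H) = Mul(-4, H) (Function('V')(H) = Mul(H, -4) = Mul(-4, H))
Function('j')(l, U) = Add(U, Mul(2, l)) (Function('j')(l, U) = Add(Add(U, l), l) = Add(U, Mul(2, l)))
Mul(Add(Function('j')(Mul(3, Add(2, 6)), 9), 2), Function('V')(-12)) = Mul(Add(Add(9, Mul(2, Mul(3, Add(2, 6)))), 2), Mul(-4, -12)) = Mul(Add(Add(9, Mul(2, Mul(3, 8))), 2), 48) = Mul(Add(Add(9, Mul(2, 24)), 2), 48) = Mul(Add(Add(9, 48), 2), 48) = Mul(Add(57, 2), 48) = Mul(59, 48) = 2832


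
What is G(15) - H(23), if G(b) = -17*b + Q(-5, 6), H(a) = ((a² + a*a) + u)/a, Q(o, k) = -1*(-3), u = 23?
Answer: -299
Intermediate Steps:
Q(o, k) = 3
H(a) = (23 + 2*a²)/a (H(a) = ((a² + a*a) + 23)/a = ((a² + a²) + 23)/a = (2*a² + 23)/a = (23 + 2*a²)/a)
G(b) = 3 - 17*b (G(b) = -17*b + 3 = 3 - 17*b)
G(15) - H(23) = (3 - 17*15) - (2*23 + 23/23) = (3 - 255) - (46 + 23*(1/23)) = -252 - (46 + 1) = -252 - 1*47 = -252 - 47 = -299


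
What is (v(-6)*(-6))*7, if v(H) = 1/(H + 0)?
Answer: 7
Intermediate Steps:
v(H) = 1/H
(v(-6)*(-6))*7 = (-6/(-6))*7 = -1/6*(-6)*7 = 1*7 = 7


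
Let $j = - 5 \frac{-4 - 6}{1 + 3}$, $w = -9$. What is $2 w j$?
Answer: $-225$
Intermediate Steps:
$j = \frac{25}{2}$ ($j = - 5 \left(- \frac{10}{4}\right) = - 5 \left(\left(-10\right) \frac{1}{4}\right) = \left(-5\right) \left(- \frac{5}{2}\right) = \frac{25}{2} \approx 12.5$)
$2 w j = 2 \left(-9\right) \frac{25}{2} = \left(-18\right) \frac{25}{2} = -225$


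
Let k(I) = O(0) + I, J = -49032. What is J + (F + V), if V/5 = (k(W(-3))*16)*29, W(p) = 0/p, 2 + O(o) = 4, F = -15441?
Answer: -59833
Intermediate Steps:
O(o) = 2 (O(o) = -2 + 4 = 2)
W(p) = 0
k(I) = 2 + I
V = 4640 (V = 5*(((2 + 0)*16)*29) = 5*((2*16)*29) = 5*(32*29) = 5*928 = 4640)
J + (F + V) = -49032 + (-15441 + 4640) = -49032 - 10801 = -59833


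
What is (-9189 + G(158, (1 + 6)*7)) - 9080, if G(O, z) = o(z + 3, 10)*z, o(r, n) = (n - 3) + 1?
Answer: -17877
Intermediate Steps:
o(r, n) = -2 + n (o(r, n) = (-3 + n) + 1 = -2 + n)
G(O, z) = 8*z (G(O, z) = (-2 + 10)*z = 8*z)
(-9189 + G(158, (1 + 6)*7)) - 9080 = (-9189 + 8*((1 + 6)*7)) - 9080 = (-9189 + 8*(7*7)) - 9080 = (-9189 + 8*49) - 9080 = (-9189 + 392) - 9080 = -8797 - 9080 = -17877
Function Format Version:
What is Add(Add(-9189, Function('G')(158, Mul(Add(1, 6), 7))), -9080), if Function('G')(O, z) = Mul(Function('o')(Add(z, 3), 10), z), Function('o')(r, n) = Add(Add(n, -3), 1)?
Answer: -17877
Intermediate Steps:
Function('o')(r, n) = Add(-2, n) (Function('o')(r, n) = Add(Add(-3, n), 1) = Add(-2, n))
Function('G')(O, z) = Mul(8, z) (Function('G')(O, z) = Mul(Add(-2, 10), z) = Mul(8, z))
Add(Add(-9189, Function('G')(158, Mul(Add(1, 6), 7))), -9080) = Add(Add(-9189, Mul(8, Mul(Add(1, 6), 7))), -9080) = Add(Add(-9189, Mul(8, Mul(7, 7))), -9080) = Add(Add(-9189, Mul(8, 49)), -9080) = Add(Add(-9189, 392), -9080) = Add(-8797, -9080) = -17877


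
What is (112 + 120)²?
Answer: 53824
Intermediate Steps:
(112 + 120)² = 232² = 53824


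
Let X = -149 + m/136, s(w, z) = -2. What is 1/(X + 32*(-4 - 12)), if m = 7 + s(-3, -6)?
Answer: -136/89891 ≈ -0.0015129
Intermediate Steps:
m = 5 (m = 7 - 2 = 5)
X = -20259/136 (X = -149 + 5/136 = -20259/136 ≈ -148.96)
1/(X + 32*(-4 - 12)) = 1/(-20259/136 + 32*(-4 - 12)) = 1/(-20259/136 + 32*(-16)) = 1/(-20259/136 - 512) = 1/(-89891/136) = -136/89891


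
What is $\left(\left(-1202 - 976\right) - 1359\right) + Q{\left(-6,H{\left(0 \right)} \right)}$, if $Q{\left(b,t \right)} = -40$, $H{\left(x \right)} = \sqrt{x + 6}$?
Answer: $-3577$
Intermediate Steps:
$H{\left(x \right)} = \sqrt{6 + x}$
$\left(\left(-1202 - 976\right) - 1359\right) + Q{\left(-6,H{\left(0 \right)} \right)} = \left(\left(-1202 - 976\right) - 1359\right) - 40 = \left(-2178 - 1359\right) - 40 = -3537 - 40 = -3577$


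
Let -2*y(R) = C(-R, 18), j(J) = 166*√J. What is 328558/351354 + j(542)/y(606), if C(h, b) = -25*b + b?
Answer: 164279/175677 + 83*√542/108 ≈ 18.827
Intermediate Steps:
C(h, b) = -24*b
y(R) = 216 (y(R) = -(-12)*18 = -½*(-432) = 216)
328558/351354 + j(542)/y(606) = 328558/351354 + (166*√542)/216 = 328558*(1/351354) + (166*√542)*(1/216) = 164279/175677 + 83*√542/108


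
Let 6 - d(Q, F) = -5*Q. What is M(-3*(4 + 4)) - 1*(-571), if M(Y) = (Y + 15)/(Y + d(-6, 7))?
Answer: 9139/16 ≈ 571.19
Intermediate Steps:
d(Q, F) = 6 + 5*Q (d(Q, F) = 6 - (-5)*Q = 6 + 5*Q)
M(Y) = (15 + Y)/(-24 + Y) (M(Y) = (Y + 15)/(Y + (6 + 5*(-6))) = (15 + Y)/(Y + (6 - 30)) = (15 + Y)/(Y - 24) = (15 + Y)/(-24 + Y))
M(-3*(4 + 4)) - 1*(-571) = (15 - 3*(4 + 4))/(-24 - 3*(4 + 4)) - 1*(-571) = (15 - 3*8)/(-24 - 3*8) + 571 = (15 - 24)/(-24 - 24) + 571 = -9/(-48) + 571 = -1/48*(-9) + 571 = 3/16 + 571 = 9139/16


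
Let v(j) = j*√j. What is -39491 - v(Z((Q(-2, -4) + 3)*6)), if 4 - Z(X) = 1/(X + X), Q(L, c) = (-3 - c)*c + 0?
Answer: -39491 - 343*√3/72 ≈ -39499.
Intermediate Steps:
Q(L, c) = c*(-3 - c) (Q(L, c) = c*(-3 - c) + 0 = c*(-3 - c))
Z(X) = 4 - 1/(2*X) (Z(X) = 4 - 1/(X + X) = 4 - 1/(2*X))
v(j) = j^(3/2)
-39491 - v(Z((Q(-2, -4) + 3)*6)) = -39491 - (4 - 1/(6*(-1*(-4)*(3 - 4) + 3))/2)^(3/2) = -39491 - (4 - 1/(6*(-1*(-4)*(-1) + 3))/2)^(3/2) = -39491 - (4 - 1/(6*(-4 + 3))/2)^(3/2) = -39491 - (4 - 1/(2*((-1*6))))^(3/2) = -39491 - (4 - ½/(-6))^(3/2) = -39491 - (4 - ½*(-⅙))^(3/2) = -39491 - (4 + 1/12)^(3/2) = -39491 - (49/12)^(3/2) = -39491 - 343*√3/72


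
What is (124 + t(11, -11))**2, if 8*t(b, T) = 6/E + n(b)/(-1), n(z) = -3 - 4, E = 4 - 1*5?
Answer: 986049/64 ≈ 15407.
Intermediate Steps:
E = -1 (E = 4 - 5 = -1)
n(z) = -7
t(b, T) = 1/8 (t(b, T) = (6/(-1) - 7/(-1))/8 = (6*(-1) - 7*(-1))/8 = (-6 + 7)/8 = (1/8)*1 = 1/8)
(124 + t(11, -11))**2 = (124 + 1/8)**2 = (993/8)**2 = 986049/64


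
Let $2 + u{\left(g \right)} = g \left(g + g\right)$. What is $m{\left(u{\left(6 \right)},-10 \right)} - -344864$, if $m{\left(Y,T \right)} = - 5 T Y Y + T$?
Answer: $589854$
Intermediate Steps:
$u{\left(g \right)} = -2 + 2 g^{2}$ ($u{\left(g \right)} = -2 + g \left(g + g\right) = -2 + g 2 g = -2 + 2 g^{2}$)
$m{\left(Y,T \right)} = T - 5 T Y^{2}$ ($m{\left(Y,T \right)} = - 5 T Y Y + T = - 5 T Y^{2} + T = T - 5 T Y^{2}$)
$m{\left(u{\left(6 \right)},-10 \right)} - -344864 = - 10 \left(1 - 5 \left(-2 + 2 \cdot 6^{2}\right)^{2}\right) - -344864 = - 10 \left(1 - 5 \left(-2 + 2 \cdot 36\right)^{2}\right) + 344864 = - 10 \left(1 - 5 \left(-2 + 72\right)^{2}\right) + 344864 = - 10 \left(1 - 5 \cdot 70^{2}\right) + 344864 = - 10 \left(1 - 24500\right) + 344864 = \left(-10\right) \left(-24499\right) + 344864 = 244990 + 344864 = 589854$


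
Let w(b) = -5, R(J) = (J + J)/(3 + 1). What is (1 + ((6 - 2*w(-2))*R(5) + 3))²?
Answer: 1936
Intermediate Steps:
R(J) = J/2 (R(J) = (2*J)/4 = (2*J)*(¼) = J/2)
(1 + ((6 - 2*w(-2))*R(5) + 3))² = (1 + ((6 - 2*(-5))*((½)*5) + 3))² = (1 + ((6 + 10)*(5/2) + 3))² = (1 + (16*(5/2) + 3))² = (1 + (40 + 3))² = (1 + 43)² = 44² = 1936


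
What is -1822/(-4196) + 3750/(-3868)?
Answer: -542969/1014383 ≈ -0.53527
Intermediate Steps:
-1822/(-4196) + 3750/(-3868) = -1822*(-1/4196) + 3750*(-1/3868) = 911/2098 - 1875/1934 = -542969/1014383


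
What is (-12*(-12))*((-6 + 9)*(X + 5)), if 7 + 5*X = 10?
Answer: 12096/5 ≈ 2419.2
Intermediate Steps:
X = ⅗ (X = -7/5 + (⅕)*10 = -7/5 + 2 = ⅗ ≈ 0.60000)
(-12*(-12))*((-6 + 9)*(X + 5)) = (-12*(-12))*((-6 + 9)*(⅗ + 5)) = 144*(3*(28/5)) = 144*(84/5) = 12096/5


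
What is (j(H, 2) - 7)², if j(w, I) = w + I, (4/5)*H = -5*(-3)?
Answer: 3025/16 ≈ 189.06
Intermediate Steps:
H = 75/4 (H = 5*(-5*(-3))/4 = (5/4)*15 = 75/4 ≈ 18.750)
j(w, I) = I + w
(j(H, 2) - 7)² = ((2 + 75/4) - 7)² = (83/4 - 7)² = (55/4)² = 3025/16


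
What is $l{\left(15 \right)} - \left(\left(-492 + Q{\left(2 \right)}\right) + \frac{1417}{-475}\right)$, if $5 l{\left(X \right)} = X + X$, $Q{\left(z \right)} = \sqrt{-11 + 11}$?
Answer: $\frac{237967}{475} \approx 500.98$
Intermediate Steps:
$Q{\left(z \right)} = 0$ ($Q{\left(z \right)} = \sqrt{0} = 0$)
$l{\left(X \right)} = \frac{2 X}{5}$ ($l{\left(X \right)} = \frac{X + X}{5} = \frac{2 X}{5}$)
$l{\left(15 \right)} - \left(\left(-492 + Q{\left(2 \right)}\right) + \frac{1417}{-475}\right) = \frac{2}{5} \cdot 15 - \left(\left(-492 + 0\right) + \frac{1417}{-475}\right) = 6 - \left(-492 + 1417 \left(- \frac{1}{475}\right)\right) = 6 - \left(-492 - \frac{1417}{475}\right) = 6 - - \frac{235117}{475} = 6 + \frac{235117}{475} = \frac{237967}{475}$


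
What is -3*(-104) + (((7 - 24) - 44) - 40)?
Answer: 211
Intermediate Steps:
-3*(-104) + (((7 - 24) - 44) - 40) = 312 + ((-17 - 44) - 40) = 312 + (-61 - 40) = 312 - 101 = 211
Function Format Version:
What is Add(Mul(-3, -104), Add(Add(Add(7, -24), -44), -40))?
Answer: 211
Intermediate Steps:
Add(Mul(-3, -104), Add(Add(Add(7, -24), -44), -40)) = Add(312, Add(Add(-17, -44), -40)) = Add(312, Add(-61, -40)) = Add(312, -101) = 211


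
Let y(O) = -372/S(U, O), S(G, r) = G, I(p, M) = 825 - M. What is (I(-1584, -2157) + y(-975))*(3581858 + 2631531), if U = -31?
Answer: 18602886666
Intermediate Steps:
y(O) = 12 (y(O) = -372/(-31) = -372*(-1/31) = 12)
(I(-1584, -2157) + y(-975))*(3581858 + 2631531) = ((825 - 1*(-2157)) + 12)*(3581858 + 2631531) = ((825 + 2157) + 12)*6213389 = (2982 + 12)*6213389 = 2994*6213389 = 18602886666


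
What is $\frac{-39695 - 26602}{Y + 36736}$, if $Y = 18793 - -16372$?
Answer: $- \frac{22099}{23967} \approx -0.92206$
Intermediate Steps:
$Y = 35165$ ($Y = 18793 + 16372 = 35165$)
$\frac{-39695 - 26602}{Y + 36736} = \frac{-39695 - 26602}{35165 + 36736} = - \frac{66297}{71901} = \left(-66297\right) \frac{1}{71901} = - \frac{22099}{23967}$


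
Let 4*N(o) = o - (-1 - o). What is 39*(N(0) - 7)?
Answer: -1053/4 ≈ -263.25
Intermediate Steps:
N(o) = ¼ + o/2 (N(o) = (o - (-1 - o))/4 = (o + (1 + o))/4 = (1 + 2*o)/4 = ¼ + o/2)
39*(N(0) - 7) = 39*((¼ + (½)*0) - 7) = 39*((¼ + 0) - 7) = 39*(¼ - 7) = 39*(-27/4) = -1053/4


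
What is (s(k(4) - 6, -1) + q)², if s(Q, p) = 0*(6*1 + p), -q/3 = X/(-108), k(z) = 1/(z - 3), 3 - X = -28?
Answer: 961/1296 ≈ 0.74151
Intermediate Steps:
X = 31 (X = 3 - 1*(-28) = 3 + 28 = 31)
k(z) = 1/(-3 + z)
q = 31/36 (q = -93/(-108) = -93*(-1)/108 = -3*(-31/108) = 31/36 ≈ 0.86111)
s(Q, p) = 0 (s(Q, p) = 0*(6 + p) = 0)
(s(k(4) - 6, -1) + q)² = (0 + 31/36)² = (31/36)² = 961/1296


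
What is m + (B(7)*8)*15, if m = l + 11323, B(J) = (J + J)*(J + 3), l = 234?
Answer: 28357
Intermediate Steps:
B(J) = 2*J*(3 + J) (B(J) = (2*J)*(3 + J) = 2*J*(3 + J))
m = 11557 (m = 234 + 11323 = 11557)
m + (B(7)*8)*15 = 11557 + ((2*7*(3 + 7))*8)*15 = 11557 + ((2*7*10)*8)*15 = 11557 + (140*8)*15 = 11557 + 1120*15 = 11557 + 16800 = 28357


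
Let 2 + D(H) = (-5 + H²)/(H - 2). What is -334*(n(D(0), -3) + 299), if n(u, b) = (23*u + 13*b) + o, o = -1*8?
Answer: -88009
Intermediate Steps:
o = -8
D(H) = -2 + (-5 + H²)/(-2 + H) (D(H) = -2 + (-5 + H²)/(H - 2) = -2 + (-5 + H²)/(-2 + H))
n(u, b) = -8 + 13*b + 23*u (n(u, b) = (23*u + 13*b) - 8 = (13*b + 23*u) - 8 = -8 + 13*b + 23*u)
-334*(n(D(0), -3) + 299) = -334*((-8 + 13*(-3) + 23*((-1 + 0² - 2*0)/(-2 + 0))) + 299) = -334*((-8 - 39 + 23*((-1 + 0 + 0)/(-2))) + 299) = -334*((-8 - 39 + 23*(-½*(-1))) + 299) = -334*((-8 - 39 + 23*(½)) + 299) = -334*((-8 - 39 + 23/2) + 299) = -334*(-71/2 + 299) = -334*527/2 = -88009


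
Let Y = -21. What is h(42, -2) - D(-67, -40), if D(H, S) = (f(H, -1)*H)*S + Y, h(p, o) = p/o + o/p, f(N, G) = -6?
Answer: 337679/21 ≈ 16080.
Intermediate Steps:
h(p, o) = o/p + p/o
D(H, S) = -21 - 6*H*S (D(H, S) = (-6*H)*S - 21 = -6*H*S - 21 = -21 - 6*H*S)
h(42, -2) - D(-67, -40) = (-2/42 + 42/(-2)) - (-21 - 6*(-67)*(-40)) = (-2*1/42 + 42*(-1/2)) - (-21 - 16080) = (-1/21 - 21) - 1*(-16101) = -442/21 + 16101 = 337679/21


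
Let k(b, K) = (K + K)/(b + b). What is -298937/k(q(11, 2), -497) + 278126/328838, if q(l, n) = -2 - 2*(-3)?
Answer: 196672804723/81716243 ≈ 2406.8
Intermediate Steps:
q(l, n) = 4 (q(l, n) = -2 + 6 = 4)
k(b, K) = K/b (k(b, K) = (2*K)/((2*b)) = (2*K)*(1/(2*b)) = K/b)
-298937/k(q(11, 2), -497) + 278126/328838 = -298937/((-497/4)) + 278126/328838 = -298937/((-497*¼)) + 278126*(1/328838) = -298937/(-497/4) + 139063/164419 = -298937*(-4/497) + 139063/164419 = 1195748/497 + 139063/164419 = 196672804723/81716243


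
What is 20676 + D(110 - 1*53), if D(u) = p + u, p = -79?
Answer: 20654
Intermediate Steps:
D(u) = -79 + u
20676 + D(110 - 1*53) = 20676 + (-79 + (110 - 1*53)) = 20676 + (-79 + (110 - 53)) = 20676 + (-79 + 57) = 20676 - 22 = 20654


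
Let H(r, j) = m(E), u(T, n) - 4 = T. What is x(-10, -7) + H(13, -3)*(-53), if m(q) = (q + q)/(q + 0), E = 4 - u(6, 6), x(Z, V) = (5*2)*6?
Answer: -46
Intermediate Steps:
x(Z, V) = 60 (x(Z, V) = 10*6 = 60)
u(T, n) = 4 + T
E = -6 (E = 4 - (4 + 6) = 4 - 1*10 = 4 - 10 = -6)
m(q) = 2 (m(q) = (2*q)/q = 2)
H(r, j) = 2
x(-10, -7) + H(13, -3)*(-53) = 60 + 2*(-53) = 60 - 106 = -46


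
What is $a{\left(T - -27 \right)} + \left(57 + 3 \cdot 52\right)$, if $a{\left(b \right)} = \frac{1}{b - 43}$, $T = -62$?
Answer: $\frac{16613}{78} \approx 212.99$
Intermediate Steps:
$a{\left(b \right)} = \frac{1}{-43 + b}$
$a{\left(T - -27 \right)} + \left(57 + 3 \cdot 52\right) = \frac{1}{-43 - 35} + \left(57 + 3 \cdot 52\right) = \frac{1}{-43 + \left(-62 + 27\right)} + \left(57 + 156\right) = \frac{1}{-43 - 35} + 213 = \frac{1}{-78} + 213 = - \frac{1}{78} + 213 = \frac{16613}{78}$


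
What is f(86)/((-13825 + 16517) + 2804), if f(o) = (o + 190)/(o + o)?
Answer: 23/78776 ≈ 0.00029197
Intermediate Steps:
f(o) = (190 + o)/(2*o) (f(o) = (190 + o)/((2*o)) = (190 + o)*(1/(2*o)) = (190 + o)/(2*o))
f(86)/((-13825 + 16517) + 2804) = ((½)*(190 + 86)/86)/((-13825 + 16517) + 2804) = ((½)*(1/86)*276)/(2692 + 2804) = (69/43)/5496 = (69/43)*(1/5496) = 23/78776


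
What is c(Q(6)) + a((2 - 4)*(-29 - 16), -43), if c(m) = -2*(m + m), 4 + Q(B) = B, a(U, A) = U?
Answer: 82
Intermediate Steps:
Q(B) = -4 + B
c(m) = -4*m
c(Q(6)) + a((2 - 4)*(-29 - 16), -43) = -4*(-4 + 6) + (2 - 4)*(-29 - 16) = -4*2 - 2*(-45) = -8 + 90 = 82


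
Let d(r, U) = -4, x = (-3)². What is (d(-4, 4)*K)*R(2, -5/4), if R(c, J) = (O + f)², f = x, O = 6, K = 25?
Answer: -22500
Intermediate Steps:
x = 9
f = 9
R(c, J) = 225 (R(c, J) = (6 + 9)² = 15² = 225)
(d(-4, 4)*K)*R(2, -5/4) = -4*25*225 = -100*225 = -22500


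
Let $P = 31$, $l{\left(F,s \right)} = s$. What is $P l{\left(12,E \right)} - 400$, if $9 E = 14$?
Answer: $- \frac{3166}{9} \approx -351.78$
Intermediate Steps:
$E = \frac{14}{9}$ ($E = \frac{1}{9} \cdot 14 = \frac{14}{9} \approx 1.5556$)
$P l{\left(12,E \right)} - 400 = 31 \cdot \frac{14}{9} - 400 = \frac{434}{9} - 400 = - \frac{3166}{9}$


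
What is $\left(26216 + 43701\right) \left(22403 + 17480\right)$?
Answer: $2788499711$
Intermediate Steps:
$\left(26216 + 43701\right) \left(22403 + 17480\right) = 69917 \cdot 39883 = 2788499711$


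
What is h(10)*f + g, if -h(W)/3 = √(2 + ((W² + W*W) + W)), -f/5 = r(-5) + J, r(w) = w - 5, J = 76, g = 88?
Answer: 88 + 1980*√53 ≈ 14503.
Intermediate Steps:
r(w) = -5 + w
f = -330 (f = -5*((-5 - 5) + 76) = -5*(-10 + 76) = -5*66 = -330)
h(W) = -3*√(2 + W + 2*W²) (h(W) = -3*√(2 + ((W² + W*W) + W)) = -3*√(2 + ((W² + W²) + W)) = -3*√(2 + (2*W² + W)) = -3*√(2 + (W + 2*W²)) = -3*√(2 + W + 2*W²))
h(10)*f + g = -3*√(2 + 10 + 2*10²)*(-330) + 88 = -3*√(2 + 10 + 2*100)*(-330) + 88 = -3*√(2 + 10 + 200)*(-330) + 88 = -6*√53*(-330) + 88 = 1980*√53 + 88 = 88 + 1980*√53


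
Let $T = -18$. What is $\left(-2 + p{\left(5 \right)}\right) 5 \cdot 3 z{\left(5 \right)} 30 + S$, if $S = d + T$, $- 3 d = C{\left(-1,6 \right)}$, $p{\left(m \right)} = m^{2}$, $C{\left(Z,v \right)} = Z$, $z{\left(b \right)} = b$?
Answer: $\frac{155197}{3} \approx 51732.0$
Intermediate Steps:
$d = \frac{1}{3}$ ($d = \left(- \frac{1}{3}\right) \left(-1\right) = \frac{1}{3} \approx 0.33333$)
$S = - \frac{53}{3}$ ($S = \frac{1}{3} - 18 = - \frac{53}{3} \approx -17.667$)
$\left(-2 + p{\left(5 \right)}\right) 5 \cdot 3 z{\left(5 \right)} 30 + S = \left(-2 + 5^{2}\right) 5 \cdot 3 \cdot 5 \cdot 30 - \frac{53}{3} = \left(-2 + 25\right) 5 \cdot 15 \cdot 30 - \frac{53}{3} = 23 \cdot 5 \cdot 15 \cdot 30 - \frac{53}{3} = 115 \cdot 15 \cdot 30 - \frac{53}{3} = 1725 \cdot 30 - \frac{53}{3} = 51750 - \frac{53}{3} = \frac{155197}{3}$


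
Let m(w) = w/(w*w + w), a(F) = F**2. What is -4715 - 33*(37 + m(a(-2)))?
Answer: -29713/5 ≈ -5942.6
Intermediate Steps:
m(w) = w/(w + w**2) (m(w) = w/(w**2 + w) = w/(w + w**2))
-4715 - 33*(37 + m(a(-2))) = -4715 - 33*(37 + 1/(1 + (-2)**2)) = -4715 - 33*(37 + 1/(1 + 4)) = -4715 - 33*(37 + 1/5) = -4715 - 33*186/5 = -4715 - 1*6138/5 = -4715 - 6138/5 = -29713/5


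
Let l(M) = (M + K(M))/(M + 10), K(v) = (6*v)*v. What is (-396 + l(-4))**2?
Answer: 1304164/9 ≈ 1.4491e+5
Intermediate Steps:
K(v) = 6*v**2
l(M) = (M + 6*M**2)/(10 + M) (l(M) = (M + 6*M**2)/(M + 10) = (M + 6*M**2)/(10 + M))
(-396 + l(-4))**2 = (-396 - 4*(1 + 6*(-4))/(10 - 4))**2 = (-396 - 4*(1 - 24)/6)**2 = (-396 - 4*1/6*(-23))**2 = (-396 + 46/3)**2 = (-1142/3)**2 = 1304164/9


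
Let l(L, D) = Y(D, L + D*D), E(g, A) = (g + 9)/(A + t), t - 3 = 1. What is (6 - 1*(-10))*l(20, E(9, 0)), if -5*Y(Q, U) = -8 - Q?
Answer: 40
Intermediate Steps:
t = 4 (t = 3 + 1 = 4)
E(g, A) = (9 + g)/(4 + A) (E(g, A) = (g + 9)/(A + 4) = (9 + g)/(4 + A))
Y(Q, U) = 8/5 + Q/5 (Y(Q, U) = -(-8 - Q)/5 = 8/5 + Q/5)
l(L, D) = 8/5 + D/5
(6 - 1*(-10))*l(20, E(9, 0)) = (6 - 1*(-10))*(8/5 + ((9 + 9)/(4 + 0))/5) = (6 + 10)*(8/5 + (18/4)/5) = 16*(8/5 + ((¼)*18)/5) = 16*(8/5 + (⅕)*(9/2)) = 16*(8/5 + 9/10) = 16*(5/2) = 40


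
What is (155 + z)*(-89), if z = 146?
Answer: -26789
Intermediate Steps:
(155 + z)*(-89) = (155 + 146)*(-89) = 301*(-89) = -26789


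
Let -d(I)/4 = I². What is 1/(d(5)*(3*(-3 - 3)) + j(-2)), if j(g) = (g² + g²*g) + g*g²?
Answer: 1/1788 ≈ 0.00055928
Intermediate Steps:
d(I) = -4*I²
j(g) = g² + 2*g³ (j(g) = (g² + g³) + g³ = g² + 2*g³)
1/(d(5)*(3*(-3 - 3)) + j(-2)) = 1/((-4*5²)*(3*(-3 - 3)) + (-2)²*(1 + 2*(-2))) = 1/((-4*25)*(3*(-6)) + 4*(1 - 4)) = 1/(-100*(-18) + 4*(-3)) = 1/(1800 - 12) = 1/1788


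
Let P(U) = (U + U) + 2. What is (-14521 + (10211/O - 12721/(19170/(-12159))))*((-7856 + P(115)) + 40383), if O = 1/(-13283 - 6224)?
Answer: -13898984414281771/2130 ≈ -6.5253e+12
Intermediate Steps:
O = -1/19507 (O = 1/(-19507) = -1/19507 ≈ -5.1264e-5)
P(U) = 2 + 2*U (P(U) = 2*U + 2 = 2 + 2*U)
(-14521 + (10211/O - 12721/(19170/(-12159))))*((-7856 + P(115)) + 40383) = (-14521 + (10211/(-1/19507) - 12721/(19170/(-12159))))*((-7856 + (2 + 2*115)) + 40383) = (-14521 + (10211*(-19507) - 12721/(19170*(-1/12159))))*((-7856 + (2 + 230)) + 40383) = (-14521 + (-199185977 - 12721/(-2130/1351)))*((-7856 + 232) + 40383) = (-14521 + (-199185977 - 12721*(-1351/2130)))*(-7624 + 40383) = (-14521 + (-199185977 + 17186071/2130))*32759 = (-14521 - 424248944939/2130)*32759 = -424279874669/2130*32759 = -13898984414281771/2130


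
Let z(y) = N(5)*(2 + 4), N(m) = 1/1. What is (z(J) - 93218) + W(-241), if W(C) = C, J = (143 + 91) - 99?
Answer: -93453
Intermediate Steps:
J = 135 (J = 234 - 99 = 135)
N(m) = 1
z(y) = 6 (z(y) = 1*(2 + 4) = 1*6 = 6)
(z(J) - 93218) + W(-241) = (6 - 93218) - 241 = -93212 - 241 = -93453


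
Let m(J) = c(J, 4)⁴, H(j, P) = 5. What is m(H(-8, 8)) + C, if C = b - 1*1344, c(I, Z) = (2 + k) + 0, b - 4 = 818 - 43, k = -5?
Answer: -484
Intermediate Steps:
b = 779 (b = 4 + (818 - 43) = 4 + 775 = 779)
c(I, Z) = -3 (c(I, Z) = (2 - 5) + 0 = -3 + 0 = -3)
m(J) = 81 (m(J) = (-3)⁴ = 81)
C = -565 (C = 779 - 1*1344 = 779 - 1344 = -565)
m(H(-8, 8)) + C = 81 - 565 = -484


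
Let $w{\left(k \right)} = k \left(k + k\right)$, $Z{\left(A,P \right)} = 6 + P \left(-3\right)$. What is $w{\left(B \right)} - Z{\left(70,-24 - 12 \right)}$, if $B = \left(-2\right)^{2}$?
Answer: $-82$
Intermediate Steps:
$Z{\left(A,P \right)} = 6 - 3 P$
$B = 4$
$w{\left(k \right)} = 2 k^{2}$ ($w{\left(k \right)} = k 2 k = 2 k^{2}$)
$w{\left(B \right)} - Z{\left(70,-24 - 12 \right)} = 2 \cdot 4^{2} - \left(6 - 3 \left(-24 - 12\right)\right) = 2 \cdot 16 - \left(6 - 3 \left(-24 - 12\right)\right) = 32 - \left(6 - -108\right) = 32 - \left(6 + 108\right) = 32 - 114 = -82$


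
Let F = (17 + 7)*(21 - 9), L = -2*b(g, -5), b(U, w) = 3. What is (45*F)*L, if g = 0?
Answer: -77760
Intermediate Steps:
L = -6 (L = -2*3 = -6)
F = 288 (F = 24*12 = 288)
(45*F)*L = (45*288)*(-6) = 12960*(-6) = -77760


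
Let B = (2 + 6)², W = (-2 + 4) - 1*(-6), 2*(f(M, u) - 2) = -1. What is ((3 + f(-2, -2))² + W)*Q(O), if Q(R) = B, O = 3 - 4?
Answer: 1808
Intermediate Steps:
f(M, u) = 3/2 (f(M, u) = 2 + (½)*(-1) = 2 - ½ = 3/2)
W = 8 (W = 2 + 6 = 8)
O = -1
B = 64 (B = 8² = 64)
Q(R) = 64
((3 + f(-2, -2))² + W)*Q(O) = ((3 + 3/2)² + 8)*64 = ((9/2)² + 8)*64 = (81/4 + 8)*64 = (113/4)*64 = 1808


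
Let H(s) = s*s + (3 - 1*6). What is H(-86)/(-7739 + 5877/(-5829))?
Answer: -14364599/15038836 ≈ -0.95517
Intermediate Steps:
H(s) = -3 + s² (H(s) = s² + (3 - 6) = s² - 3 = -3 + s²)
H(-86)/(-7739 + 5877/(-5829)) = (-3 + (-86)²)/(-7739 + 5877/(-5829)) = (-3 + 7396)/(-7739 + 5877*(-1/5829)) = 7393/(-7739 - 1959/1943) = 7393/(-15038836/1943) = 7393*(-1943/15038836) = -14364599/15038836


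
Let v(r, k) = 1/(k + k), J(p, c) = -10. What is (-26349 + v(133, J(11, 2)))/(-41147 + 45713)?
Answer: -526981/91320 ≈ -5.7707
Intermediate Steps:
v(r, k) = 1/(2*k)
(-26349 + v(133, J(11, 2)))/(-41147 + 45713) = (-26349 + (½)/(-10))/(-41147 + 45713) = (-26349 + (½)*(-⅒))/4566 = (-26349 - 1/20)*(1/4566) = -526981/20*1/4566 = -526981/91320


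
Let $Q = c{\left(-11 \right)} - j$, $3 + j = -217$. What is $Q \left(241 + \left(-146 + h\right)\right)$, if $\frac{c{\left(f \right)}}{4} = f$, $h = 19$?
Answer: $20064$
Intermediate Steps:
$j = -220$ ($j = -3 - 217 = -220$)
$c{\left(f \right)} = 4 f$
$Q = 176$ ($Q = 4 \left(-11\right) - -220 = -44 + 220 = 176$)
$Q \left(241 + \left(-146 + h\right)\right) = 176 \left(241 + \left(-146 + 19\right)\right) = 176 \left(241 - 127\right) = 176 \cdot 114 = 20064$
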